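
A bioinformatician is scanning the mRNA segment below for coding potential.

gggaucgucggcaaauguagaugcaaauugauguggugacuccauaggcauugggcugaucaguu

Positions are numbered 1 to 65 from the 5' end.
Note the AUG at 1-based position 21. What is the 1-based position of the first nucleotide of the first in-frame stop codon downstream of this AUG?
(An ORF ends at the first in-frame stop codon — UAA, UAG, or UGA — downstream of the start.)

Codons from position 21: AUG (21–23), CAA (24–26), AUU (27–29), GAU (30–32), GUG (33–35), GUG (36–38), ACU (39–41), CCA (42–44), UAG (45–47).
UAG is a stop codon; it begins at position 45.

45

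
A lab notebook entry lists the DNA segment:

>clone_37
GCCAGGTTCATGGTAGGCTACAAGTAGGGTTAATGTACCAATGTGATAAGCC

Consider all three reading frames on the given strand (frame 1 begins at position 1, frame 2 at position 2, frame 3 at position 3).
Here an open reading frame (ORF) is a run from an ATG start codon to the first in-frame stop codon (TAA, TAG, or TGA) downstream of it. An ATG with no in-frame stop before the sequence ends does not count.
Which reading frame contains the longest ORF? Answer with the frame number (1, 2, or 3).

1

Frame 1: GCC AGG TTC ATG GTA GGC TAC AAG TAG GGT TAA TGT ACC AAT GTG ATA AGC — ATG at 10, stop TAG at 25 → 18 nt.
Frame 2: CCA GGT TCA TGG TAG GCT ACA AGT AGG GTT AAT GTA CCA ATG TGA TAA GCC — ATG at 41, stop TGA at 44 → 6 nt.
Frame 3: CAG GTT CAT GGT AGG CTA CAA GTA GGG TTA ATG TAC CAA TGT GAT AAG — no ATG→stop ORF.
Longest ORF is 18 nt in frame 1 (positions 10–27).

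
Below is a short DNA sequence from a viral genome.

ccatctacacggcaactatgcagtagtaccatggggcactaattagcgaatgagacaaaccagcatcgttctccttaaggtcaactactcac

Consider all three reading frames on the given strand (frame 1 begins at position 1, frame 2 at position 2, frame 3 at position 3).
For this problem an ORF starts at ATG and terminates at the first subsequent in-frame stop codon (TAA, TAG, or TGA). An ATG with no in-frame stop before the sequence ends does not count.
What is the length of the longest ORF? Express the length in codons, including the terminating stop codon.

4

Frame 1: CCA TCT ACA CGG CAA CTA TGC AGT AGT ACC ATG GGG CAC TAA TTA GCG AAT GAG ACA AAC CAG CAT CGT TCT CCT TAA GGT CAA CTA CTC — ATG at 31, stop TAA at 40 → 12 nt.
Frame 2: CAT CTA CAC GGC AAC TAT GCA GTA GTA CCA TGG GGC ACT AAT TAG CGA ATG AGA CAA ACC AGC ATC GTT CTC CTT AAG GTC AAC TAC TCA — no ATG→stop ORF.
Frame 3: ATC TAC ACG GCA ACT ATG CAG TAG TAC CAT GGG GCA CTA ATT AGC GAA TGA GAC AAA CCA GCA TCG TTC TCC TTA AGG TCA ACT ACT CAC — ATG at 18, stop TAG at 24 → 9 nt.
Longest: frame 1, positions 31–42, 12 nt = 4 codons = 3 aa. → 4 codons.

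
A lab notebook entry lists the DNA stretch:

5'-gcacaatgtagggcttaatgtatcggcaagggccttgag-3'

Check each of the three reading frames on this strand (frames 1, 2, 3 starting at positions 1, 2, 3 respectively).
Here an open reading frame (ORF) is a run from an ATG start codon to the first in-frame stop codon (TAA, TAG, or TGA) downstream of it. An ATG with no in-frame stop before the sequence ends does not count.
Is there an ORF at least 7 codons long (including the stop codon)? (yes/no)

Frame 1: GCA CAA TGT AGG GCT TAA TGT ATC GGC AAG GGC CTT GAG — no ATG→stop ORF.
Frame 2: CAC AAT GTA GGG CTT AAT GTA TCG GCA AGG GCC TTG — no ATG→stop ORF.
Frame 3: ACA ATG TAG GGC TTA ATG TAT CGG CAA GGG CCT TGA — ATG at 6, stop TAG at 9 → 6 nt; ATG at 18, stop TGA at 36 → 21 nt.
Frame 3 has an ORF of 7 codons (positions 18–38) ≥ 7, so yes.

yes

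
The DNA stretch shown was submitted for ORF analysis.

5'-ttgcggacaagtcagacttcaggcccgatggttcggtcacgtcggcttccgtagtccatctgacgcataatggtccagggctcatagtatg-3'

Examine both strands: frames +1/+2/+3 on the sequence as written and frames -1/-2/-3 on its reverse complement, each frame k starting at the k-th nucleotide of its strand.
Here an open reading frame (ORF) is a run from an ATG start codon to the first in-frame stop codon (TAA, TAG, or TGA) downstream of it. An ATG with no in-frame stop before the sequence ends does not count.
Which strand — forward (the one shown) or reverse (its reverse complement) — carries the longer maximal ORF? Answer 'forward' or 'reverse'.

Reverse complement (5'→3'): CATACTATGAGCCCTGGACCATTATGCGTCAGATGGACTACGGAAGCCGACGTGACCGAACCATCGGGCCTGAAGTCTGACTTGTCCGCAA
Frame +1: TTG CGG ACA AGT CAG ACT TCA GGC CCG ATG GTT CGG TCA CGT CGG CTT CCG TAG TCC ATC TGA CGC ATA ATG GTC CAG GGC TCA TAG TAT — ATG at 28, stop TAG at 52 → 27 nt; ATG at 70, stop TAG at 85 → 18 nt.
Frame +2: TGC GGA CAA GTC AGA CTT CAG GCC CGA TGG TTC GGT CAC GTC GGC TTC CGT AGT CCA TCT GAC GCA TAA TGG TCC AGG GCT CAT AGT ATG — no ATG→stop ORF.
Frame +3: GCG GAC AAG TCA GAC TTC AGG CCC GAT GGT TCG GTC ACG TCG GCT TCC GTA GTC CAT CTG ACG CAT AAT GGT CCA GGG CTC ATA GTA — no ATG→stop ORF.
Frame -1: CAT ACT ATG AGC CCT GGA CCA TTA TGC GTC AGA TGG ACT ACG GAA GCC GAC GTG ACC GAA CCA TCG GGC CTG AAG TCT GAC TTG TCC GCA — no ATG→stop ORF.
Frame -2: ATA CTA TGA GCC CTG GAC CAT TAT GCG TCA GAT GGA CTA CGG AAG CCG ACG TGA CCG AAC CAT CGG GCC TGA AGT CTG ACT TGT CCG CAA — no ATG→stop ORF.
Frame -3: TAC TAT GAG CCC TGG ACC ATT ATG CGT CAG ATG GAC TAC GGA AGC CGA CGT GAC CGA ACC ATC GGG CCT GAA GTC TGA CTT GTC CGC — ATG at 24, stop TGA at 78 → 57 nt; ATG at 33, stop TGA at 78 → 48 nt.
Forward-strand max 27 nt; reverse-strand max 57 nt. The reverse strand has the longer ORF.

reverse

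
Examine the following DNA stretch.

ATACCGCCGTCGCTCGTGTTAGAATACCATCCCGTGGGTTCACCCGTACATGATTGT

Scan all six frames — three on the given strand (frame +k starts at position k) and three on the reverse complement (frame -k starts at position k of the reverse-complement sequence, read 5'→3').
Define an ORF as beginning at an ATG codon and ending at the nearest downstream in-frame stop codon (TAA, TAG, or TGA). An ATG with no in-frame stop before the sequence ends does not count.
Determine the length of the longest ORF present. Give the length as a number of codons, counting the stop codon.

Reverse complement (5'→3'): ACAATCATGTACGGGTGAACCCACGGGATGGTATTCTAACACGAGCGACGGCGGTAT
Frame +1: ATA CCG CCG TCG CTC GTG TTA GAA TAC CAT CCC GTG GGT TCA CCC GTA CAT GAT TGT — no ATG→stop ORF.
Frame +2: TAC CGC CGT CGC TCG TGT TAG AAT ACC ATC CCG TGG GTT CAC CCG TAC ATG ATT — no ATG→stop ORF.
Frame +3: ACC GCC GTC GCT CGT GTT AGA ATA CCA TCC CGT GGG TTC ACC CGT ACA TGA TTG — no ATG→stop ORF.
Frame -1: ACA ATC ATG TAC GGG TGA ACC CAC GGG ATG GTA TTC TAA CAC GAG CGA CGG CGG TAT — ATG at 7, stop TGA at 16 → 12 nt; ATG at 28, stop TAA at 37 → 12 nt.
Frame -2: CAA TCA TGT ACG GGT GAA CCC ACG GGA TGG TAT TCT AAC ACG AGC GAC GGC GGT — no ATG→stop ORF.
Frame -3: AAT CAT GTA CGG GTG AAC CCA CGG GAT GGT ATT CTA ACA CGA GCG ACG GCG GTA — no ATG→stop ORF.
Longest: frame -1, positions 7–18, 12 nt = 4 codons = 3 aa. → 4 codons.

4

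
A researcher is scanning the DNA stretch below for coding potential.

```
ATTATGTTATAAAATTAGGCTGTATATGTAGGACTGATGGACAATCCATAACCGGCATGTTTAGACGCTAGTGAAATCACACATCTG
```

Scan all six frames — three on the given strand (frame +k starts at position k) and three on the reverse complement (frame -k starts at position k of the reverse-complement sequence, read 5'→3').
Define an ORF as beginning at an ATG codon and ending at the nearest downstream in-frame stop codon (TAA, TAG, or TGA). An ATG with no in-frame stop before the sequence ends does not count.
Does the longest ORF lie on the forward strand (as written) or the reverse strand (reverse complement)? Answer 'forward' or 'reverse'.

reverse

Reverse complement (5'→3'): CAGATGTGTGATTTCACTAGCGTCTAAACATGCCGGTTATGGATTGTCCATCAGTCCTACATATACAGCCTAATTTTATAACATAAT
Frame +1: ATT ATG TTA TAA AAT TAG GCT GTA TAT GTA GGA CTG ATG GAC AAT CCA TAA CCG GCA TGT TTA GAC GCT AGT GAA ATC ACA CAT CTG — ATG at 4, stop TAA at 10 → 9 nt; ATG at 37, stop TAA at 49 → 15 nt.
Frame +2: TTA TGT TAT AAA ATT AGG CTG TAT ATG TAG GAC TGA TGG ACA ATC CAT AAC CGG CAT GTT TAG ACG CTA GTG AAA TCA CAC ATC — ATG at 26, stop TAG at 29 → 6 nt.
Frame +3: TAT GTT ATA AAA TTA GGC TGT ATA TGT AGG ACT GAT GGA CAA TCC ATA ACC GGC ATG TTT AGA CGC TAG TGA AAT CAC ACA TCT — ATG at 57, stop TAG at 69 → 15 nt.
Frame -1: CAG ATG TGT GAT TTC ACT AGC GTC TAA ACA TGC CGG TTA TGG ATT GTC CAT CAG TCC TAC ATA TAC AGC CTA ATT TTA TAA CAT AAT — ATG at 4, stop TAA at 25 → 24 nt.
Frame -2: AGA TGT GTG ATT TCA CTA GCG TCT AAA CAT GCC GGT TAT GGA TTG TCC ATC AGT CCT ACA TAT ACA GCC TAA TTT TAT AAC ATA — no ATG→stop ORF.
Frame -3: GAT GTG TGA TTT CAC TAG CGT CTA AAC ATG CCG GTT ATG GAT TGT CCA TCA GTC CTA CAT ATA CAG CCT AAT TTT ATA ACA TAA — ATG at 30, stop TAA at 84 → 57 nt; ATG at 39, stop TAA at 84 → 48 nt.
Forward-strand max 15 nt; reverse-strand max 57 nt. The reverse strand has the longer ORF.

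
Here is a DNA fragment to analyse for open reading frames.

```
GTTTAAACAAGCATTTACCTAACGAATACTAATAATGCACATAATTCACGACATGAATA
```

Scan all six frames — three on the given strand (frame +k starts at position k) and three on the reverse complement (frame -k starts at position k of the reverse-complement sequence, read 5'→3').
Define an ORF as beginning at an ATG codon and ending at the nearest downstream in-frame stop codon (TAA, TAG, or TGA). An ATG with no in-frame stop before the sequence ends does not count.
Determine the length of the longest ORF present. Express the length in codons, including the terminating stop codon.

8

Reverse complement (5'→3'): TATTCATGTCGTGAATTATGTGCATTATTAGTATTCGTTAGGTAAATGCTTGTTTAAAC
Frame +1: GTT TAA ACA AGC ATT TAC CTA ACG AAT ACT AAT AAT GCA CAT AAT TCA CGA CAT GAA — no ATG→stop ORF.
Frame +2: TTT AAA CAA GCA TTT ACC TAA CGA ATA CTA ATA ATG CAC ATA ATT CAC GAC ATG AAT — no ATG→stop ORF.
Frame +3: TTA AAC AAG CAT TTA CCT AAC GAA TAC TAA TAA TGC ACA TAA TTC ACG ACA TGA ATA — no ATG→stop ORF.
Frame -1: TAT TCA TGT CGT GAA TTA TGT GCA TTA TTA GTA TTC GTT AGG TAA ATG CTT GTT TAA — ATG at 46, stop TAA at 55 → 12 nt.
Frame -2: ATT CAT GTC GTG AAT TAT GTG CAT TAT TAG TAT TCG TTA GGT AAA TGC TTG TTT AAA — no ATG→stop ORF.
Frame -3: TTC ATG TCG TGA ATT ATG TGC ATT ATT AGT ATT CGT TAG GTA AAT GCT TGT TTA AAC — ATG at 6, stop TGA at 12 → 9 nt; ATG at 18, stop TAG at 39 → 24 nt.
Longest: frame -3, positions 18–41, 24 nt = 8 codons = 7 aa. → 8 codons.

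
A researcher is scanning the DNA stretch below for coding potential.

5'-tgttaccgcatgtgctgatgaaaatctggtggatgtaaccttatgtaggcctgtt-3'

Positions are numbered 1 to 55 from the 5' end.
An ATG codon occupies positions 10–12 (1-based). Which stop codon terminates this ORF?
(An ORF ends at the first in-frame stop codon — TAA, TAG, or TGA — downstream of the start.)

TGA

Codons from position 10: ATG (10–12), TGC (13–15), TGA (16–18).
The first in-frame stop codon is TGA.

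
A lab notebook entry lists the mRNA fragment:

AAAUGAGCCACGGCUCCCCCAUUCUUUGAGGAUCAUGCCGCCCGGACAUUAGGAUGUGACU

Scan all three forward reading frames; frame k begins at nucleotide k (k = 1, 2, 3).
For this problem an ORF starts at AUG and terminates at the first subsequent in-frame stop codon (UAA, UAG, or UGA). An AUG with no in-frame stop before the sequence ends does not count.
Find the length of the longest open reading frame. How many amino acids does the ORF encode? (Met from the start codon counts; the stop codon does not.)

8

Frame 1: AAA UGA GCC ACG GCU CCC CCA UUC UUU GAG GAU CAU GCC GCC CGG ACA UUA GGA UGU GAC — no AUG→stop ORF.
Frame 2: AAU GAG CCA CGG CUC CCC CAU UCU UUG AGG AUC AUG CCG CCC GGA CAU UAG GAU GUG ACU — AUG at 35, stop UAG at 50 → 18 nt.
Frame 3: AUG AGC CAC GGC UCC CCC AUU CUU UGA GGA UCA UGC CGC CCG GAC AUU AGG AUG UGA — AUG at 3, stop UGA at 27 → 27 nt; AUG at 54, stop UGA at 57 → 6 nt.
Longest: frame 3, positions 3–29, 27 nt = 9 codons = 8 aa. → 8 amino acids.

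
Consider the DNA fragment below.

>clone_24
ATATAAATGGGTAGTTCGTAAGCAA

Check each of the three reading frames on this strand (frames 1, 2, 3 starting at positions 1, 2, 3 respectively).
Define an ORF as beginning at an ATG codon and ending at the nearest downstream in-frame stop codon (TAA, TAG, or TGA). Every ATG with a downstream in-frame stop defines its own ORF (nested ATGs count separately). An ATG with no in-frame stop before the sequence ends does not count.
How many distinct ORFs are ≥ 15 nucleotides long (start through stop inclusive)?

Frame 1: ATA TAA ATG GGT AGT TCG TAA GCA — ATG at 7, stop TAA at 19 → 15 nt.
Frame 2: TAT AAA TGG GTA GTT CGT AAG CAA — no ATG→stop ORF.
Frame 3: ATA AAT GGG TAG TTC GTA AGC — no ATG→stop ORF.
ORFs ≥ 15 nucleotides: frame 1 7–21 (15 nucleotides). Count = 1.

1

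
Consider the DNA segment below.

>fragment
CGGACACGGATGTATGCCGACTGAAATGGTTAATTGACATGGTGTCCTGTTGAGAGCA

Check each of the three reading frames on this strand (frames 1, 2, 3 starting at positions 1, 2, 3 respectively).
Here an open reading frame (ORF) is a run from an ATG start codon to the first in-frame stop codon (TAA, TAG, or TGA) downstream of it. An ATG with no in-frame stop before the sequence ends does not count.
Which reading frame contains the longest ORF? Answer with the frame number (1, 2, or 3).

2

Frame 1: CGG ACA CGG ATG TAT GCC GAC TGA AAT GGT TAA TTG ACA TGG TGT CCT GTT GAG AGC — ATG at 10, stop TGA at 22 → 15 nt.
Frame 2: GGA CAC GGA TGT ATG CCG ACT GAA ATG GTT AAT TGA CAT GGT GTC CTG TTG AGA GCA — ATG at 14, stop TGA at 35 → 24 nt; ATG at 26, stop TGA at 35 → 12 nt.
Frame 3: GAC ACG GAT GTA TGC CGA CTG AAA TGG TTA ATT GAC ATG GTG TCC TGT TGA GAG — ATG at 39, stop TGA at 51 → 15 nt.
Longest ORF is 24 nt in frame 2 (positions 14–37).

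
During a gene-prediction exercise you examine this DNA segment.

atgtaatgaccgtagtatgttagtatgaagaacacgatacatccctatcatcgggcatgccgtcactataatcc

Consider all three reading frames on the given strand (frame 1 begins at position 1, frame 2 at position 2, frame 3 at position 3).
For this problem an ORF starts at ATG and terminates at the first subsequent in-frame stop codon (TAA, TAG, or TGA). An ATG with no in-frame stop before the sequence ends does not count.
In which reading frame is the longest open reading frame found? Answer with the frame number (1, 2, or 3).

Frame 1: ATG TAA TGA CCG TAG TAT GTT AGT ATG AAG AAC ACG ATA CAT CCC TAT CAT CGG GCA TGC CGT CAC TAT AAT — ATG at 1, stop TAA at 4 → 6 nt.
Frame 2: TGT AAT GAC CGT AGT ATG TTA GTA TGA AGA ACA CGA TAC ATC CCT ATC ATC GGG CAT GCC GTC ACT ATA ATC — ATG at 17, stop TGA at 26 → 12 nt.
Frame 3: GTA ATG ACC GTA GTA TGT TAG TAT GAA GAA CAC GAT ACA TCC CTA TCA TCG GGC ATG CCG TCA CTA TAA TCC — ATG at 6, stop TAG at 21 → 18 nt; ATG at 57, stop TAA at 69 → 15 nt.
Longest ORF is 18 nt in frame 3 (positions 6–23).

3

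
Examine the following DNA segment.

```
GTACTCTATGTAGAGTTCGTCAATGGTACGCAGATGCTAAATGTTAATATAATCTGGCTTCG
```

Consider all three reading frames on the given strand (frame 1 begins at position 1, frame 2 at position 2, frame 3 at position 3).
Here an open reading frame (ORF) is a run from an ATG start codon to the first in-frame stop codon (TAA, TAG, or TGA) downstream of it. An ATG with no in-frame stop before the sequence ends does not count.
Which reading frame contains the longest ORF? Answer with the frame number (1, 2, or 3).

2

Frame 1: GTA CTC TAT GTA GAG TTC GTC AAT GGT ACG CAG ATG CTA AAT GTT AAT ATA ATC TGG CTT — no ATG→stop ORF.
Frame 2: TAC TCT ATG TAG AGT TCG TCA ATG GTA CGC AGA TGC TAA ATG TTA ATA TAA TCT GGC TTC — ATG at 8, stop TAG at 11 → 6 nt; ATG at 23, stop TAA at 38 → 18 nt; ATG at 41, stop TAA at 50 → 12 nt.
Frame 3: ACT CTA TGT AGA GTT CGT CAA TGG TAC GCA GAT GCT AAA TGT TAA TAT AAT CTG GCT TCG — no ATG→stop ORF.
Longest ORF is 18 nt in frame 2 (positions 23–40).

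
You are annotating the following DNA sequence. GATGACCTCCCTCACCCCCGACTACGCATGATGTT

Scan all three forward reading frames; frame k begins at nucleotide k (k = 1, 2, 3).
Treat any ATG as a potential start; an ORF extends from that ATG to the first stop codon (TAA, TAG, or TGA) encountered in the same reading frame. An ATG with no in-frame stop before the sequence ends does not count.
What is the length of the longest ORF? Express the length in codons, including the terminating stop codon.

10

Frame 1: GAT GAC CTC CCT CAC CCC CGA CTA CGC ATG ATG — no ATG→stop ORF.
Frame 2: ATG ACC TCC CTC ACC CCC GAC TAC GCA TGA TGT — ATG at 2, stop TGA at 29 → 30 nt.
Frame 3: TGA CCT CCC TCA CCC CCG ACT ACG CAT GAT GTT — no ATG→stop ORF.
Longest: frame 2, positions 2–31, 30 nt = 10 codons = 9 aa. → 10 codons.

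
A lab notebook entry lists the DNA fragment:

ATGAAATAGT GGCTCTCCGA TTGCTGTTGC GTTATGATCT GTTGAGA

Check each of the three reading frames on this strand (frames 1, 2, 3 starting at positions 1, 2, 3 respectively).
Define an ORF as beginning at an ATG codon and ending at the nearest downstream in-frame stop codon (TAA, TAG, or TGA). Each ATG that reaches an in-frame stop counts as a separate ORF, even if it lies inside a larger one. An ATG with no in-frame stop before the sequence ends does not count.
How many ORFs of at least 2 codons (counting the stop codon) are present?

Frame 1: ATG AAA TAG TGG CTC TCC GAT TGC TGT TGC GTT ATG ATC TGT TGA — ATG at 1, stop TAG at 7 → 9 nt; ATG at 34, stop TGA at 43 → 12 nt.
Frame 2: TGA AAT AGT GGC TCT CCG ATT GCT GTT GCG TTA TGA TCT GTT GAG — no ATG→stop ORF.
Frame 3: GAA ATA GTG GCT CTC CGA TTG CTG TTG CGT TAT GAT CTG TTG AGA — no ATG→stop ORF.
ORFs ≥ 2 codons: frame 1 1–9 (3 codons), frame 1 34–45 (4 codons). Count = 2.

2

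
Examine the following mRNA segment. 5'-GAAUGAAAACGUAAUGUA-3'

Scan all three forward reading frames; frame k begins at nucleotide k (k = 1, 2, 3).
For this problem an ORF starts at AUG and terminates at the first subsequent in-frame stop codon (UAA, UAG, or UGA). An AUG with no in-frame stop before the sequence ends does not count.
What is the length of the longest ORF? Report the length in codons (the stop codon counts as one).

Frame 1: GAA UGA AAA CGU AAU GUA — no AUG→stop ORF.
Frame 2: AAU GAA AAC GUA AUG — no AUG→stop ORF.
Frame 3: AUG AAA ACG UAA UGU — AUG at 3, stop UAA at 12 → 12 nt.
Longest: frame 3, positions 3–14, 12 nt = 4 codons = 3 aa. → 4 codons.

4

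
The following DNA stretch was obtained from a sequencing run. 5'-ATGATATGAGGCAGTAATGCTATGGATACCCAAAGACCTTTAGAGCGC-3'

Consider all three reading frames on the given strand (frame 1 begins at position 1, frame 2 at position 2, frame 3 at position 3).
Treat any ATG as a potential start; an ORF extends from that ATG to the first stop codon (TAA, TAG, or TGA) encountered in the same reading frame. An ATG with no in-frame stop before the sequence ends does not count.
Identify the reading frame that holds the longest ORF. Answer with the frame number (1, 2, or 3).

2

Frame 1: ATG ATA TGA GGC AGT AAT GCT ATG GAT ACC CAA AGA CCT TTA GAG CGC — ATG at 1, stop TGA at 7 → 9 nt.
Frame 2: TGA TAT GAG GCA GTA ATG CTA TGG ATA CCC AAA GAC CTT TAG AGC — ATG at 17, stop TAG at 41 → 27 nt.
Frame 3: GAT ATG AGG CAG TAA TGC TAT GGA TAC CCA AAG ACC TTT AGA GCG — ATG at 6, stop TAA at 15 → 12 nt.
Longest ORF is 27 nt in frame 2 (positions 17–43).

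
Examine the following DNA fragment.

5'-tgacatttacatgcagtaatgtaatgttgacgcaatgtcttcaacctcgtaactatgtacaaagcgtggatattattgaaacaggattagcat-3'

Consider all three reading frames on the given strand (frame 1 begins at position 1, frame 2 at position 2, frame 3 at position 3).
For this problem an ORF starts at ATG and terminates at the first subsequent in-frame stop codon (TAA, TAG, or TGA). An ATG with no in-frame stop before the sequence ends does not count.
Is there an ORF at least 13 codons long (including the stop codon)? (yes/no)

Frame 1: TGA CAT TTA CAT GCA GTA ATG TAA TGT TGA CGC AAT GTC TTC AAC CTC GTA ACT ATG TAC AAA GCG TGG ATA TTA TTG AAA CAG GAT TAG CAT — ATG at 19, stop TAA at 22 → 6 nt; ATG at 55, stop TAG at 88 → 36 nt.
Frame 2: GAC ATT TAC ATG CAG TAA TGT AAT GTT GAC GCA ATG TCT TCA ACC TCG TAA CTA TGT ACA AAG CGT GGA TAT TAT TGA AAC AGG ATT AGC — ATG at 11, stop TAA at 17 → 9 nt; ATG at 35, stop TAA at 50 → 18 nt.
Frame 3: ACA TTT ACA TGC AGT AAT GTA ATG TTG ACG CAA TGT CTT CAA CCT CGT AAC TAT GTA CAA AGC GTG GAT ATT ATT GAA ACA GGA TTA GCA — no ATG→stop ORF.
Largest ORF found is 12 codons < 13, so no.

no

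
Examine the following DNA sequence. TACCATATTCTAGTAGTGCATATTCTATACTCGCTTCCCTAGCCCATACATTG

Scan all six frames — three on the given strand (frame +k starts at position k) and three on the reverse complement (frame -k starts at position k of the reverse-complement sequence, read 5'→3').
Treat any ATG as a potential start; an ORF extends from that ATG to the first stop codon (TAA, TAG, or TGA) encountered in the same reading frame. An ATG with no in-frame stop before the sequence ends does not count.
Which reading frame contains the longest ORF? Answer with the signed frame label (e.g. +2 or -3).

Reverse complement (5'→3'): CAATGTATGGGCTAGGGAAGCGAGTATAGAATATGCACTACTAGAATATGGTA
Frame +1: TAC CAT ATT CTA GTA GTG CAT ATT CTA TAC TCG CTT CCC TAG CCC ATA CAT — no ATG→stop ORF.
Frame +2: ACC ATA TTC TAG TAG TGC ATA TTC TAT ACT CGC TTC CCT AGC CCA TAC ATT — no ATG→stop ORF.
Frame +3: CCA TAT TCT AGT AGT GCA TAT TCT ATA CTC GCT TCC CTA GCC CAT ACA TTG — no ATG→stop ORF.
Frame -1: CAA TGT ATG GGC TAG GGA AGC GAG TAT AGA ATA TGC ACT ACT AGA ATA TGG — ATG at 7, stop TAG at 13 → 9 nt.
Frame -2: AAT GTA TGG GCT AGG GAA GCG AGT ATA GAA TAT GCA CTA CTA GAA TAT GGT — no ATG→stop ORF.
Frame -3: ATG TAT GGG CTA GGG AAG CGA GTA TAG AAT ATG CAC TAC TAG AAT ATG GTA — ATG at 3, stop TAG at 27 → 27 nt; ATG at 33, stop TAG at 42 → 12 nt.
Longest ORF is 27 nt in frame -3 (positions 3–29).

-3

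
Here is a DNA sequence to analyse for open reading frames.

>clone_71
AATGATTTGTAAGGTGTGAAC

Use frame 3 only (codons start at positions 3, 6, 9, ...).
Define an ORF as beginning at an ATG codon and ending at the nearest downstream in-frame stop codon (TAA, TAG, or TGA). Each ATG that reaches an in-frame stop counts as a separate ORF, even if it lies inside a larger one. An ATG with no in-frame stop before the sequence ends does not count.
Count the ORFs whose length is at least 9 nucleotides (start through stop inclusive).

Frame 3: TGA TTT GTA AGG TGT GAA — no ATG→stop ORF.
No ORF reaches 9 nucleotides. Count = 0.

0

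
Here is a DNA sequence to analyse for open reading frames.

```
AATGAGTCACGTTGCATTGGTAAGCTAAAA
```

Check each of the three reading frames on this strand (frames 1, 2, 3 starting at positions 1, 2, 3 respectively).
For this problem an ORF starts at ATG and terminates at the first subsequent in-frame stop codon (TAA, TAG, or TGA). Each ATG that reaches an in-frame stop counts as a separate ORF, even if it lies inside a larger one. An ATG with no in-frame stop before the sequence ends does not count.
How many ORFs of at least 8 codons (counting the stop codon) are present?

Frame 1: AAT GAG TCA CGT TGC ATT GGT AAG CTA AAA — no ATG→stop ORF.
Frame 2: ATG AGT CAC GTT GCA TTG GTA AGC TAA — ATG at 2, stop TAA at 26 → 27 nt.
Frame 3: TGA GTC ACG TTG CAT TGG TAA GCT AAA — no ATG→stop ORF.
ORFs ≥ 8 codons: frame 2 2–28 (9 codons). Count = 1.

1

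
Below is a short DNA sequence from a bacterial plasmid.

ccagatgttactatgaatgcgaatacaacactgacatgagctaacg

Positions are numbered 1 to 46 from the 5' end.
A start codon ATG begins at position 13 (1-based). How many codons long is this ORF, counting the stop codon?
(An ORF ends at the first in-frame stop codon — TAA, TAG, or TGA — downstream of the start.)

Codons from position 13: ATG (13–15), AAT (16–18), GCG (19–21), AAT (22–24), ACA (25–27), ACA (28–30), CTG (31–33), ACA (34–36), TGA (37–39).
TGA is the first in-frame stop; that's 9 codons including the stop.

9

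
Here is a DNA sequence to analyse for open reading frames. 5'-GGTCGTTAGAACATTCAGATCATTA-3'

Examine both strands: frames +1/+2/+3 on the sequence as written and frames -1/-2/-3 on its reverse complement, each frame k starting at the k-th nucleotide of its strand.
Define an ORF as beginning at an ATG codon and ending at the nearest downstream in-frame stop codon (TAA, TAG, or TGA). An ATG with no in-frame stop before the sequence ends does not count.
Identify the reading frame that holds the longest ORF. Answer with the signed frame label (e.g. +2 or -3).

-3

Reverse complement (5'→3'): TAATGATCTGAATGTTCTAACGACC
Frame +1: GGT CGT TAG AAC ATT CAG ATC ATT — no ATG→stop ORF.
Frame +2: GTC GTT AGA ACA TTC AGA TCA TTA — no ATG→stop ORF.
Frame +3: TCG TTA GAA CAT TCA GAT CAT — no ATG→stop ORF.
Frame -1: TAA TGA TCT GAA TGT TCT AAC GAC — no ATG→stop ORF.
Frame -2: AAT GAT CTG AAT GTT CTA ACG ACC — no ATG→stop ORF.
Frame -3: ATG ATC TGA ATG TTC TAA CGA — ATG at 3, stop TGA at 9 → 9 nt; ATG at 12, stop TAA at 18 → 9 nt.
Longest ORF is 9 nt in frame -3 (positions 3–11).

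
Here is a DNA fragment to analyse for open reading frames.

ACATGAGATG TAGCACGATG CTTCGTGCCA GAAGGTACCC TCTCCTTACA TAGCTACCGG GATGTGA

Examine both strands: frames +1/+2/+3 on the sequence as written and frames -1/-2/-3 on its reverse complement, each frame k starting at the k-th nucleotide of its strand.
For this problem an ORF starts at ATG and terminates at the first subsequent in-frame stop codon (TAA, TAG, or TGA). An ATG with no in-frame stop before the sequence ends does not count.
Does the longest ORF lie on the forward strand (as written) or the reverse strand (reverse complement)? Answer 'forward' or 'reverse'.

forward

Reverse complement (5'→3'): TCACATCCCGGTAGCTATGTAAGGAGAGGGTACCTTCTGGCACGAAGCATCGTGCTACATCTCATGT
Frame +1: ACA TGA GAT GTA GCA CGA TGC TTC GTG CCA GAA GGT ACC CTC TCC TTA CAT AGC TAC CGG GAT GTG — no ATG→stop ORF.
Frame +2: CAT GAG ATG TAG CAC GAT GCT TCG TGC CAG AAG GTA CCC TCT CCT TAC ATA GCT ACC GGG ATG TGA — ATG at 8, stop TAG at 11 → 6 nt; ATG at 62, stop TGA at 65 → 6 nt.
Frame +3: ATG AGA TGT AGC ACG ATG CTT CGT GCC AGA AGG TAC CCT CTC CTT ACA TAG CTA CCG GGA TGT — ATG at 3, stop TAG at 51 → 51 nt; ATG at 18, stop TAG at 51 → 36 nt.
Frame -1: TCA CAT CCC GGT AGC TAT GTA AGG AGA GGG TAC CTT CTG GCA CGA AGC ATC GTG CTA CAT CTC ATG — no ATG→stop ORF.
Frame -2: CAC ATC CCG GTA GCT ATG TAA GGA GAG GGT ACC TTC TGG CAC GAA GCA TCG TGC TAC ATC TCA TGT — ATG at 17, stop TAA at 20 → 6 nt.
Frame -3: ACA TCC CGG TAG CTA TGT AAG GAG AGG GTA CCT TCT GGC ACG AAG CAT CGT GCT ACA TCT CAT — no ATG→stop ORF.
Forward-strand max 51 nt; reverse-strand max 6 nt. The forward strand has the longer ORF.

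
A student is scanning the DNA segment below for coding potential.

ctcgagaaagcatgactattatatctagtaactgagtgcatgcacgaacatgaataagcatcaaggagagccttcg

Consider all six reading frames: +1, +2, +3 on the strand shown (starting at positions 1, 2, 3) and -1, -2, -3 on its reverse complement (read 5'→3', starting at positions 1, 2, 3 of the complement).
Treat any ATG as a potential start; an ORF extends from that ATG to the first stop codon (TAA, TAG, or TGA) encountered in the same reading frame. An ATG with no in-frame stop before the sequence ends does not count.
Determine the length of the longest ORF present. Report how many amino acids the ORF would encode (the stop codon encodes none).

Reverse complement (5'→3'): CGAAGGCTCTCCTTGATGCTTATTCATGTTCGTGCATGCACTCAGTTACTAGATATAATAGTCATGCTTTCTCGAG
Frame +1: CTC GAG AAA GCA TGA CTA TTA TAT CTA GTA ACT GAG TGC ATG CAC GAA CAT GAA TAA GCA TCA AGG AGA GCC TTC — ATG at 40, stop TAA at 55 → 18 nt.
Frame +2: TCG AGA AAG CAT GAC TAT TAT ATC TAG TAA CTG AGT GCA TGC ACG AAC ATG AAT AAG CAT CAA GGA GAG CCT TCG — no ATG→stop ORF.
Frame +3: CGA GAA AGC ATG ACT ATT ATA TCT AGT AAC TGA GTG CAT GCA CGA ACA TGA ATA AGC ATC AAG GAG AGC CTT — ATG at 12, stop TGA at 33 → 24 nt.
Frame -1: CGA AGG CTC TCC TTG ATG CTT ATT CAT GTT CGT GCA TGC ACT CAG TTA CTA GAT ATA ATA GTC ATG CTT TCT CGA — no ATG→stop ORF.
Frame -2: GAA GGC TCT CCT TGA TGC TTA TTC ATG TTC GTG CAT GCA CTC AGT TAC TAG ATA TAA TAG TCA TGC TTT CTC GAG — ATG at 26, stop TAG at 50 → 27 nt.
Frame -3: AAG GCT CTC CTT GAT GCT TAT TCA TGT TCG TGC ATG CAC TCA GTT ACT AGA TAT AAT AGT CAT GCT TTC TCG — no ATG→stop ORF.
Longest: frame -2, positions 26–52, 27 nt = 9 codons = 8 aa. → 8 amino acids.

8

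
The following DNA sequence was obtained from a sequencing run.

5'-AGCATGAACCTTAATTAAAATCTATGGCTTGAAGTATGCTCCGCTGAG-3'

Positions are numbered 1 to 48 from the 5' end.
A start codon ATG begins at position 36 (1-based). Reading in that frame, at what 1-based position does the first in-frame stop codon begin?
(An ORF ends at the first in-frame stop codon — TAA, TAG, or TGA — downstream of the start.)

Codons from position 36: ATG (36–38), CTC (39–41), CGC (42–44), TGA (45–47).
TGA is a stop codon; it begins at position 45.

45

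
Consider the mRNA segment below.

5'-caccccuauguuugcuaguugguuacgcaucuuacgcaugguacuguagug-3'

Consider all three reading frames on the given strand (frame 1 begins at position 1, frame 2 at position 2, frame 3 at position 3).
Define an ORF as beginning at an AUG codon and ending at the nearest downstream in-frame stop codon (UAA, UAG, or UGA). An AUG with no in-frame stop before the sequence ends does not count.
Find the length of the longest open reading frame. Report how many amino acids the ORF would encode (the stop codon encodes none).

13

Frame 1: CAC CCC UAU GUU UGC UAG UUG GUU ACG CAU CUU ACG CAU GGU ACU GUA GUG — no AUG→stop ORF.
Frame 2: ACC CCU AUG UUU GCU AGU UGG UUA CGC AUC UUA CGC AUG GUA CUG UAG — AUG at 8, stop UAG at 47 → 42 nt; AUG at 38, stop UAG at 47 → 12 nt.
Frame 3: CCC CUA UGU UUG CUA GUU GGU UAC GCA UCU UAC GCA UGG UAC UGU AGU — no AUG→stop ORF.
Longest: frame 2, positions 8–49, 42 nt = 14 codons = 13 aa. → 13 amino acids.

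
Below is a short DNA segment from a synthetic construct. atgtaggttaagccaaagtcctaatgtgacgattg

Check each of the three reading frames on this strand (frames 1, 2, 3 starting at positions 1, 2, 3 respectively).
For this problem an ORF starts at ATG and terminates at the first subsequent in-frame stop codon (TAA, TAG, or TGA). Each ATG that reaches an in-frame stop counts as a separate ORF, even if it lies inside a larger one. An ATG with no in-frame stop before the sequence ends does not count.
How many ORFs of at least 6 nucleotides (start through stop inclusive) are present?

2

Frame 1: ATG TAG GTT AAG CCA AAG TCC TAA TGT GAC GAT — ATG at 1, stop TAG at 4 → 6 nt.
Frame 2: TGT AGG TTA AGC CAA AGT CCT AAT GTG ACG ATT — no ATG→stop ORF.
Frame 3: GTA GGT TAA GCC AAA GTC CTA ATG TGA CGA TTG — ATG at 24, stop TGA at 27 → 6 nt.
ORFs ≥ 6 nucleotides: frame 1 1–6 (6 nucleotides), frame 3 24–29 (6 nucleotides). Count = 2.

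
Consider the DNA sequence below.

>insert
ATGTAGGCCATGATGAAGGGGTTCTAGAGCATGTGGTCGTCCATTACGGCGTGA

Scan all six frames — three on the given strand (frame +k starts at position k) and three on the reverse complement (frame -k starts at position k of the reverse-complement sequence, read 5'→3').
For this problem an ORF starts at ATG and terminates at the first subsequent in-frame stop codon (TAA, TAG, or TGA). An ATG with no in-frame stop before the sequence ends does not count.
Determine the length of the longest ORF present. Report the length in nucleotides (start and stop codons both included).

24

Reverse complement (5'→3'): TCACGCCGTAATGGACGACCACATGCTCTAGAACCCCTTCATCATGGCCTACAT
Frame +1: ATG TAG GCC ATG ATG AAG GGG TTC TAG AGC ATG TGG TCG TCC ATT ACG GCG TGA — ATG at 1, stop TAG at 4 → 6 nt; ATG at 10, stop TAG at 25 → 18 nt; ATG at 13, stop TAG at 25 → 15 nt; ATG at 31, stop TGA at 52 → 24 nt.
Frame +2: TGT AGG CCA TGA TGA AGG GGT TCT AGA GCA TGT GGT CGT CCA TTA CGG CGT — no ATG→stop ORF.
Frame +3: GTA GGC CAT GAT GAA GGG GTT CTA GAG CAT GTG GTC GTC CAT TAC GGC GTG — no ATG→stop ORF.
Frame -1: TCA CGC CGT AAT GGA CGA CCA CAT GCT CTA GAA CCC CTT CAT CAT GGC CTA CAT — no ATG→stop ORF.
Frame -2: CAC GCC GTA ATG GAC GAC CAC ATG CTC TAG AAC CCC TTC ATC ATG GCC TAC — ATG at 11, stop TAG at 29 → 21 nt; ATG at 23, stop TAG at 29 → 9 nt.
Frame -3: ACG CCG TAA TGG ACG ACC ACA TGC TCT AGA ACC CCT TCA TCA TGG CCT ACA — no ATG→stop ORF.
Longest: frame +1, positions 31–54, 24 nt = 8 codons = 7 aa. → 24 nucleotides.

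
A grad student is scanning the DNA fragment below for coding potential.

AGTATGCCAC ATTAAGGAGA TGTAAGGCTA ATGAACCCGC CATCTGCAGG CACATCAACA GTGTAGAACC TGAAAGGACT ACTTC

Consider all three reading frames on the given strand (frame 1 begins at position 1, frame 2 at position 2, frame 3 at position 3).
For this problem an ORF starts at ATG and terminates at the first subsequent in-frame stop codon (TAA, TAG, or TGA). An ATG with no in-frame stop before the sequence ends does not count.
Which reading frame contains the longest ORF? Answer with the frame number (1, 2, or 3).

Frame 1: AGT ATG CCA CAT TAA GGA GAT GTA AGG CTA ATG AAC CCG CCA TCT GCA GGC ACA TCA ACA GTG TAG AAC CTG AAA GGA CTA CTT — ATG at 4, stop TAA at 13 → 12 nt; ATG at 31, stop TAG at 64 → 36 nt.
Frame 2: GTA TGC CAC ATT AAG GAG ATG TAA GGC TAA TGA ACC CGC CAT CTG CAG GCA CAT CAA CAG TGT AGA ACC TGA AAG GAC TAC TTC — ATG at 20, stop TAA at 23 → 6 nt.
Frame 3: TAT GCC ACA TTA AGG AGA TGT AAG GCT AAT GAA CCC GCC ATC TGC AGG CAC ATC AAC AGT GTA GAA CCT GAA AGG ACT ACT — no ATG→stop ORF.
Longest ORF is 36 nt in frame 1 (positions 31–66).

1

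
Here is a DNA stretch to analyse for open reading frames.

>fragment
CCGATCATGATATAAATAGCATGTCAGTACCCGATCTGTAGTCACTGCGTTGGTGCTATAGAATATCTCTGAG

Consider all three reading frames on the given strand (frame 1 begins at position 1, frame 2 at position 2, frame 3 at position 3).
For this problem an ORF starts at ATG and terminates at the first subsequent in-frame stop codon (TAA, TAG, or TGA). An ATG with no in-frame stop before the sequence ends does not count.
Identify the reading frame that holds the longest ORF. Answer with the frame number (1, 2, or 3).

Frame 1: CCG ATC ATG ATA TAA ATA GCA TGT CAG TAC CCG ATC TGT AGT CAC TGC GTT GGT GCT ATA GAA TAT CTC TGA — ATG at 7, stop TAA at 13 → 9 nt.
Frame 2: CGA TCA TGA TAT AAA TAG CAT GTC AGT ACC CGA TCT GTA GTC ACT GCG TTG GTG CTA TAG AAT ATC TCT GAG — no ATG→stop ORF.
Frame 3: GAT CAT GAT ATA AAT AGC ATG TCA GTA CCC GAT CTG TAG TCA CTG CGT TGG TGC TAT AGA ATA TCT CTG — ATG at 21, stop TAG at 39 → 21 nt.
Longest ORF is 21 nt in frame 3 (positions 21–41).

3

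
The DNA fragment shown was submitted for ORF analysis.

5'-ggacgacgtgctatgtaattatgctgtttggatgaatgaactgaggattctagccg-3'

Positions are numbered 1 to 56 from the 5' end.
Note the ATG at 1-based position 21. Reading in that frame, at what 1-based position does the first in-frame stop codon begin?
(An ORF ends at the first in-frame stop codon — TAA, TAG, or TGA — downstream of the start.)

33

Codons from position 21: ATG (21–23), CTG (24–26), TTT (27–29), GGA (30–32), TGA (33–35).
TGA is a stop codon; it begins at position 33.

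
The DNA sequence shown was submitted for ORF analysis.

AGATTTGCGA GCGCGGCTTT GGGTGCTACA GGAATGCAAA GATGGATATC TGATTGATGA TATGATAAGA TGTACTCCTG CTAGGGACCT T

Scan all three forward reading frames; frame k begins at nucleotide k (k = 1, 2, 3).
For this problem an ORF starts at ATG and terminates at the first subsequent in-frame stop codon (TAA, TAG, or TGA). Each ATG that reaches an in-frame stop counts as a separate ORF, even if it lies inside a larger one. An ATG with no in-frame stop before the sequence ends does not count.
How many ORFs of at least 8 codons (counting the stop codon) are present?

Frame 1: AGA TTT GCG AGC GCG GCT TTG GGT GCT ACA GGA ATG CAA AGA TGG ATA TCT GAT TGA TGA TAT GAT AAG ATG TAC TCC TGC TAG GGA CCT — ATG at 34, stop TGA at 55 → 24 nt; ATG at 70, stop TAG at 82 → 15 nt.
Frame 2: GAT TTG CGA GCG CGG CTT TGG GTG CTA CAG GAA TGC AAA GAT GGA TAT CTG ATT GAT GAT ATG ATA AGA TGT ACT CCT GCT AGG GAC CTT — no ATG→stop ORF.
Frame 3: ATT TGC GAG CGC GGC TTT GGG TGC TAC AGG AAT GCA AAG ATG GAT ATC TGA TTG ATG ATA TGA TAA GAT GTA CTC CTG CTA GGG ACC — ATG at 42, stop TGA at 51 → 12 nt; ATG at 57, stop TGA at 63 → 9 nt.
ORFs ≥ 8 codons: frame 1 34–57 (8 codons). Count = 1.

1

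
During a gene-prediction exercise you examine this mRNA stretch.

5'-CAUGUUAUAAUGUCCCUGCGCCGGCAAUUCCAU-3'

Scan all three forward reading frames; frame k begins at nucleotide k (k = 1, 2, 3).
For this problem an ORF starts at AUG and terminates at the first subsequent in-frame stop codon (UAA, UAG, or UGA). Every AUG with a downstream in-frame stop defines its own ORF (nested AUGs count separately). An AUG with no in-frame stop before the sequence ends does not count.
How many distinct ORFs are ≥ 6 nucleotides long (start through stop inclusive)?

1

Frame 1: CAU GUU AUA AUG UCC CUG CGC CGG CAA UUC CAU — no AUG→stop ORF.
Frame 2: AUG UUA UAA UGU CCC UGC GCC GGC AAU UCC — AUG at 2, stop UAA at 8 → 9 nt.
Frame 3: UGU UAU AAU GUC CCU GCG CCG GCA AUU CCA — no AUG→stop ORF.
ORFs ≥ 6 nucleotides: frame 2 2–10 (9 nucleotides). Count = 1.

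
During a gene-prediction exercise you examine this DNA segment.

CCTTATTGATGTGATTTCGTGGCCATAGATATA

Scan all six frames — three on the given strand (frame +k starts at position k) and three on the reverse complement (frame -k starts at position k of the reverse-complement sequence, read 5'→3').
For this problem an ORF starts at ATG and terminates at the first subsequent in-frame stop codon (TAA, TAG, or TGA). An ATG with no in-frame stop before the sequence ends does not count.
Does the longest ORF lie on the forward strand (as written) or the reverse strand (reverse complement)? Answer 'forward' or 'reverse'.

reverse

Reverse complement (5'→3'): TATATCTATGGCCACGAAATCACATCAATAAGG
Frame +1: CCT TAT TGA TGT GAT TTC GTG GCC ATA GAT ATA — no ATG→stop ORF.
Frame +2: CTT ATT GAT GTG ATT TCG TGG CCA TAG ATA — no ATG→stop ORF.
Frame +3: TTA TTG ATG TGA TTT CGT GGC CAT AGA TAT — ATG at 9, stop TGA at 12 → 6 nt.
Frame -1: TAT ATC TAT GGC CAC GAA ATC ACA TCA ATA AGG — no ATG→stop ORF.
Frame -2: ATA TCT ATG GCC ACG AAA TCA CAT CAA TAA — ATG at 8, stop TAA at 29 → 24 nt.
Frame -3: TAT CTA TGG CCA CGA AAT CAC ATC AAT AAG — no ATG→stop ORF.
Forward-strand max 6 nt; reverse-strand max 24 nt. The reverse strand has the longer ORF.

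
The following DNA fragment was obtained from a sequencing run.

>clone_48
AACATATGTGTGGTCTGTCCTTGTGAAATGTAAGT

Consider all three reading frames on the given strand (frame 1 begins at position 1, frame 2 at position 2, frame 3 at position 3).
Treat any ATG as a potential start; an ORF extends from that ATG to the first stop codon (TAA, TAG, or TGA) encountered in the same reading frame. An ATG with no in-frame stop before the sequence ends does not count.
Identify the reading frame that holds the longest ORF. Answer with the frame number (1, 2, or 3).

Frame 1: AAC ATA TGT GTG GTC TGT CCT TGT GAA ATG TAA — ATG at 28, stop TAA at 31 → 6 nt.
Frame 2: ACA TAT GTG TGG TCT GTC CTT GTG AAA TGT AAG — no ATG→stop ORF.
Frame 3: CAT ATG TGT GGT CTG TCC TTG TGA AAT GTA AGT — ATG at 6, stop TGA at 24 → 21 nt.
Longest ORF is 21 nt in frame 3 (positions 6–26).

3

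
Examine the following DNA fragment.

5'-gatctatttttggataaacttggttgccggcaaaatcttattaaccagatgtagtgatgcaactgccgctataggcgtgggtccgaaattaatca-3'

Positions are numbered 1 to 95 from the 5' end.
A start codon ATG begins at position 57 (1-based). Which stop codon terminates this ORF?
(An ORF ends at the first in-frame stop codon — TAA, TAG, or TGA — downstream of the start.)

TAG

Codons from position 57: ATG (57–59), CAA (60–62), CTG (63–65), CCG (66–68), CTA (69–71), TAG (72–74).
The first in-frame stop codon is TAG.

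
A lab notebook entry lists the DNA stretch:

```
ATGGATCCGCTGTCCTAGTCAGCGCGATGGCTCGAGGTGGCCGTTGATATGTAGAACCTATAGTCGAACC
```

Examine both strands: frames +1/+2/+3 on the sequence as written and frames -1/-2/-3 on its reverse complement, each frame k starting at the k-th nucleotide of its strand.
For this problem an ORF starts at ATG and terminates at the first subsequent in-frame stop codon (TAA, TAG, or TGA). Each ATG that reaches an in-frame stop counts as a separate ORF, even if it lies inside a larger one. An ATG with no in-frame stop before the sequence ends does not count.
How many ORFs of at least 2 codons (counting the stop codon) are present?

Reverse complement (5'→3'): GGTTCGACTATAGGTTCTACATATCAACGGCCACCTCGAGCCATCGCGCTGACTAGGACAGCGGATCCAT
Frame +1: ATG GAT CCG CTG TCC TAG TCA GCG CGA TGG CTC GAG GTG GCC GTT GAT ATG TAG AAC CTA TAG TCG AAC — ATG at 1, stop TAG at 16 → 18 nt; ATG at 49, stop TAG at 52 → 6 nt.
Frame +2: TGG ATC CGC TGT CCT AGT CAG CGC GAT GGC TCG AGG TGG CCG TTG ATA TGT AGA ACC TAT AGT CGA ACC — no ATG→stop ORF.
Frame +3: GGA TCC GCT GTC CTA GTC AGC GCG ATG GCT CGA GGT GGC CGT TGA TAT GTA GAA CCT ATA GTC GAA — ATG at 27, stop TGA at 45 → 21 nt.
Frame -1: GGT TCG ACT ATA GGT TCT ACA TAT CAA CGG CCA CCT CGA GCC ATC GCG CTG ACT AGG ACA GCG GAT CCA — no ATG→stop ORF.
Frame -2: GTT CGA CTA TAG GTT CTA CAT ATC AAC GGC CAC CTC GAG CCA TCG CGC TGA CTA GGA CAG CGG ATC CAT — no ATG→stop ORF.
Frame -3: TTC GAC TAT AGG TTC TAC ATA TCA ACG GCC ACC TCG AGC CAT CGC GCT GAC TAG GAC AGC GGA TCC — no ATG→stop ORF.
ORFs ≥ 2 codons: frame +1 1–18 (6 codons), frame +1 49–54 (2 codons), frame +3 27–47 (7 codons). Count = 3.

3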